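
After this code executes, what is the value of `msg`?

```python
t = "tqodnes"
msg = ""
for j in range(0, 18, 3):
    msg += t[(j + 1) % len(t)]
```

j=0: add t[1]='q' → 'q'
j=3: add t[4]='n' → 'qn'
j=6: add t[0]='t' → 'qnt'
j=9: add t[3]='d' → 'qntd'
j=12: add t[6]='s' → 'qntds'
j=15: add t[2]='o' → 'qntdso'

'qntdso'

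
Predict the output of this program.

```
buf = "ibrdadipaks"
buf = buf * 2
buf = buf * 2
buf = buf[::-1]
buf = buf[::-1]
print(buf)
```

ibrdadipaksibrdadipaksibrdadipaksibrdadipaks

repeat ×2 → 'ibrdadipaksibrdadipaks'
repeat ×2 → 'ibrdadipaksibrdadipaksibrdadipaksibrdadipaks'
reverse → 'skapidadrbiskapidadrbiskapidadrbiskapidadrbi'
reverse → 'ibrdadipaksibrdadipaksibrdadipaksibrdadipaks'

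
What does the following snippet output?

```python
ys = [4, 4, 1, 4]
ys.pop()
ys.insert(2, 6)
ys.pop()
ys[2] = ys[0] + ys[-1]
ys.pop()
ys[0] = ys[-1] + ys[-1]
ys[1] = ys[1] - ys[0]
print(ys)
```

pop() removes 4 → [4, 4, 1]
insert 6 at 2 → [4, 4, 6, 1]
pop() removes 1 → [4, 4, 6]
ys[2] = ys[0]+ys[-1] = 4+6 = 10 → [4, 4, 10]
pop() removes 10 → [4, 4]
ys[0] = ys[-1]+ys[-1] = 4+4 = 8 → [8, 4]
ys[1] = ys[1]-ys[0] = 4-8 = -4 → [8, -4]

[8, -4]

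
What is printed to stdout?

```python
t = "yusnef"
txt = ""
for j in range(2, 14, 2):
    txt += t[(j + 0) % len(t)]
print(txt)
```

j=2: add t[2]='s' → 's'
j=4: add t[4]='e' → 'se'
j=6: add t[0]='y' → 'sey'
j=8: add t[2]='s' → 'seys'
j=10: add t[4]='e' → 'seyse'
j=12: add t[0]='y' → 'seysey'

seysey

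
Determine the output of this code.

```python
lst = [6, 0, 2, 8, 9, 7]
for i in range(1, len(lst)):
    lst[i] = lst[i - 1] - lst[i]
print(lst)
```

[6, 6, 4, -4, -13, -20]

i=1: lst[1] = 6-0 = 6 → [6, 6, 2, 8, 9, 7]
i=2: lst[2] = 6-2 = 4 → [6, 6, 4, 8, 9, 7]
i=3: lst[3] = 4-8 = -4 → [6, 6, 4, -4, 9, 7]
i=4: lst[4] = (-4)-9 = -13 → [6, 6, 4, -4, -13, 7]
i=5: lst[5] = (-13)-7 = -20 → [6, 6, 4, -4, -13, -20]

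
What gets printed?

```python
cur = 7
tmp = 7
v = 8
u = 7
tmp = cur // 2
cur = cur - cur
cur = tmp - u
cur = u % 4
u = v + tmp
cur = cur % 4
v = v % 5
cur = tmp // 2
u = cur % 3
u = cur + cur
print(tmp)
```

tmp = 7//2 = 3
cur = 7-7 = 0
cur = 3-7 = -4
cur = 7%4 = 3
u = 8+3 = 11
cur = 3%4 = 3
v = 8%5 = 3
cur = 3//2 = 1
u = 1%3 = 1
u = 1+1 = 2

3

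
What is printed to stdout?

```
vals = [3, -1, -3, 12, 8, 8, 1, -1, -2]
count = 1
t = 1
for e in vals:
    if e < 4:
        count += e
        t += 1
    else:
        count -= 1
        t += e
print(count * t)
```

e=3: <4, count = 1+3 = 4; t=2
e=-1: <4, count = 4+(-1) = 3; t=3
e=-3: <4, count = 3+(-3) = 0; t=4
e=12: not <4, count = 0-1 = -1; t=16
e=8: not <4, count = (-1)-1 = -2; t=24
e=8: not <4, count = (-2)-1 = -3; t=32
e=1: <4, count = (-3)+1 = -2; t=33
e=-1: <4, count = (-2)+(-1) = -3; t=34
e=-2: <4, count = (-3)+(-2) = -5; t=35
count*t = (-5)*35 = -175

-175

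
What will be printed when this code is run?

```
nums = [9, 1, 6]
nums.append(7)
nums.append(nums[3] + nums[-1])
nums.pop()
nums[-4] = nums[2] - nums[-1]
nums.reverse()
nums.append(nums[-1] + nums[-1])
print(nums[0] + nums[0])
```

14

append 7 → [9, 1, 6, 7]
append nums[3]+nums[-1] = 7+7 = 14 → [9, 1, 6, 7, 14]
pop() removes 14 → [9, 1, 6, 7]
nums[-4] = nums[2]-nums[-1] = 6-7 = -1 → [-1, 1, 6, 7]
reverse → [7, 6, 1, -1]
append nums[-1]+nums[-1] = (-1)+(-1) = -2 → [7, 6, 1, -1, -2]
nums[0]+nums[0] = 7+7 = 14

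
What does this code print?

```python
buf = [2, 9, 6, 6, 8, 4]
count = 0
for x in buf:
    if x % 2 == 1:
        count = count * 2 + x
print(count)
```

9

x=2: not odd
x=9: odd, count = 0*2+9 = 9
x=6: not odd
x=6: not odd
x=8: not odd
x=4: not odd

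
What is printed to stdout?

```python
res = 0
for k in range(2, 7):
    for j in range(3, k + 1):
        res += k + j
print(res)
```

k=3,j=3: res = 0+6 = 6
k=4,j=3: res = 6+7 = 13
k=4,j=4: res = 13+8 = 21
k=5,j=3: res = 21+8 = 29
k=5,j=4: res = 29+9 = 38
k=5,j=5: res = 38+10 = 48
k=6,j=3: res = 48+9 = 57
k=6,j=4: res = 57+10 = 67
k=6,j=5: res = 67+11 = 78
k=6,j=6: res = 78+12 = 90

90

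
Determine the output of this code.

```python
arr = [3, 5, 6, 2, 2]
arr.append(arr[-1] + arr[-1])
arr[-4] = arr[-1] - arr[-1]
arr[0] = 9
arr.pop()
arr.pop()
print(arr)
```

append arr[-1]+arr[-1] = 2+2 = 4 → [3, 5, 6, 2, 2, 4]
arr[-4] = arr[-1]-arr[-1] = 4-4 = 0 → [3, 5, 0, 2, 2, 4]
arr[0] = 9 → [9, 5, 0, 2, 2, 4]
pop() removes 4 → [9, 5, 0, 2, 2]
pop() removes 2 → [9, 5, 0, 2]

[9, 5, 0, 2]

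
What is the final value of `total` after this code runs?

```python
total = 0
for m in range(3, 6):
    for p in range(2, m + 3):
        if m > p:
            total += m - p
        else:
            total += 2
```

m=3,p=2: 3>2, total = 0+1 = 1
m=3,p=3: not 3>3, total = 1+2 = 3
m=3,p=4: not 3>4, total = 3+2 = 5
m=3,p=5: not 3>5, total = 5+2 = 7
m=4,p=2: 4>2, total = 7+2 = 9
m=4,p=3: 4>3, total = 9+1 = 10
m=4,p=4: not 4>4, total = 10+2 = 12
m=4,p=5: not 4>5, total = 12+2 = 14
m=4,p=6: not 4>6, total = 14+2 = 16
m=5,p=2: 5>2, total = 16+3 = 19
m=5,p=3: 5>3, total = 19+2 = 21
m=5,p=4: 5>4, total = 21+1 = 22
m=5,p=5: not 5>5, total = 22+2 = 24
m=5,p=6: not 5>6, total = 24+2 = 26
m=5,p=7: not 5>7, total = 26+2 = 28

28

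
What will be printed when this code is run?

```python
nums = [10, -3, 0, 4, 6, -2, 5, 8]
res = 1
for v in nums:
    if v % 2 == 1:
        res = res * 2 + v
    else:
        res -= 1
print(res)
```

-10

v=10: not odd, res = 1-1 = 0
v=-3: odd, res = 0*2+(-3) = -3
v=0: not odd, res = (-3)-1 = -4
v=4: not odd, res = (-4)-1 = -5
v=6: not odd, res = (-5)-1 = -6
v=-2: not odd, res = (-6)-1 = -7
v=5: odd, res = (-7)*2+5 = -9
v=8: not odd, res = (-9)-1 = -10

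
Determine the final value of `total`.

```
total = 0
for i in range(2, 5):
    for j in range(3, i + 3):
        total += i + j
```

i=2,j=3: total = 0+5 = 5
i=2,j=4: total = 5+6 = 11
i=3,j=3: total = 11+6 = 17
i=3,j=4: total = 17+7 = 24
i=3,j=5: total = 24+8 = 32
i=4,j=3: total = 32+7 = 39
i=4,j=4: total = 39+8 = 47
i=4,j=5: total = 47+9 = 56
i=4,j=6: total = 56+10 = 66

66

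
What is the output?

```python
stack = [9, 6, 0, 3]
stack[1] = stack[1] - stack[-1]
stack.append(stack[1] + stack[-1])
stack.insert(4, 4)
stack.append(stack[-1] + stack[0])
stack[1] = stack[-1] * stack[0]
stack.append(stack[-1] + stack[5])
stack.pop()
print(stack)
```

stack[1] = stack[1]-stack[-1] = 6-3 = 3 → [9, 3, 0, 3]
append stack[1]+stack[-1] = 3+3 = 6 → [9, 3, 0, 3, 6]
insert 4 at 4 → [9, 3, 0, 3, 4, 6]
append stack[-1]+stack[0] = 6+9 = 15 → [9, 3, 0, 3, 4, 6, 15]
stack[1] = stack[-1]*stack[0] = 15*9 = 135 → [9, 135, 0, 3, 4, 6, 15]
append stack[-1]+stack[5] = 15+6 = 21 → [9, 135, 0, 3, 4, 6, 15, 21]
pop() removes 21 → [9, 135, 0, 3, 4, 6, 15]

[9, 135, 0, 3, 4, 6, 15]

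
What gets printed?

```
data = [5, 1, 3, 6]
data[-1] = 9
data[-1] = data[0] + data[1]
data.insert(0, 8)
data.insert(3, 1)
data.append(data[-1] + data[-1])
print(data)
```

data[-1] = 9 → [5, 1, 3, 9]
data[-1] = data[0]+data[1] = 5+1 = 6 → [5, 1, 3, 6]
insert 8 at 0 → [8, 5, 1, 3, 6]
insert 1 at 3 → [8, 5, 1, 1, 3, 6]
append data[-1]+data[-1] = 6+6 = 12 → [8, 5, 1, 1, 3, 6, 12]

[8, 5, 1, 1, 3, 6, 12]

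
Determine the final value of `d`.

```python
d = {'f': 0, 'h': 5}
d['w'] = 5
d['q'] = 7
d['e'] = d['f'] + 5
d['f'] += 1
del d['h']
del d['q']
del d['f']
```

{'w': 5, 'e': 5}

d['w'] = 5 → {'f': 0, 'h': 5, 'w': 5}
d['q'] = 7 → {'f': 0, 'h': 5, 'w': 5, 'q': 7}
d['e'] = d['f']+5 = 5 → {'f': 0, 'h': 5, 'w': 5, 'q': 7, 'e': 5}
d['f'] = 0+1 = 1 → {'f': 1, 'h': 5, 'w': 5, 'q': 7, 'e': 5}
del 'h' → {'f': 1, 'w': 5, 'q': 7, 'e': 5}
del 'q' → {'f': 1, 'w': 5, 'e': 5}
del 'f' → {'w': 5, 'e': 5}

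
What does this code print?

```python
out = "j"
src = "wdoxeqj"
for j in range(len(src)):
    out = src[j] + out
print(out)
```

j=0: prepend 'w' → 'wj'
j=1: prepend 'd' → 'dwj'
j=2: prepend 'o' → 'odwj'
j=3: prepend 'x' → 'xodwj'
j=4: prepend 'e' → 'exodwj'
j=5: prepend 'q' → 'qexodwj'
j=6: prepend 'j' → 'jqexodwj'

jqexodwj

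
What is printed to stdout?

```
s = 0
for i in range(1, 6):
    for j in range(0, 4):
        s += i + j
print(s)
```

i=1,j=0: s = 0+1 = 1
i=1,j=1: s = 1+2 = 3
i=1,j=2: s = 3+3 = 6
i=1,j=3: s = 6+4 = 10
i=2,j=0: s = 10+2 = 12
i=2,j=1: s = 12+3 = 15
i=2,j=2: s = 15+4 = 19
i=2,j=3: s = 19+5 = 24
i=3,j=0: s = 24+3 = 27
i=3,j=1: s = 27+4 = 31
i=3,j=2: s = 31+5 = 36
i=3,j=3: s = 36+6 = 42
i=4,j=0: s = 42+4 = 46
i=4,j=1: s = 46+5 = 51
i=4,j=2: s = 51+6 = 57
i=4,j=3: s = 57+7 = 64
i=5,j=0: s = 64+5 = 69
i=5,j=1: s = 69+6 = 75
i=5,j=2: s = 75+7 = 82
i=5,j=3: s = 82+8 = 90

90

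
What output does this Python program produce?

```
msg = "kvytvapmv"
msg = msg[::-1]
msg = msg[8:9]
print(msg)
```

k

reverse → 'vmpavtyvk'
slice [8:9] → 'k'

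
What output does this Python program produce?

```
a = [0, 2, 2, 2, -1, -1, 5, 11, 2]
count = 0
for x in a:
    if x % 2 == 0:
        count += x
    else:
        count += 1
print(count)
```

x=0: even, count = 0+0 = 0
x=2: even, count = 0+2 = 2
x=2: even, count = 2+2 = 4
x=2: even, count = 4+2 = 6
x=-1: not even, count = 6+1 = 7
x=-1: not even, count = 7+1 = 8
x=5: not even, count = 8+1 = 9
x=11: not even, count = 9+1 = 10
x=2: even, count = 10+2 = 12

12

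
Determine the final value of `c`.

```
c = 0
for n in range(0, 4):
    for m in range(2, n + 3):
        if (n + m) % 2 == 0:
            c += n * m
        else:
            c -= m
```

n=0,m=2: even sum, c = 0+0 = 0
n=1,m=2: odd sum, c = 0-2 = -2
n=1,m=3: even sum, c = (-2)+3 = 1
n=2,m=2: even sum, c = 1+4 = 5
n=2,m=3: odd sum, c = 5-3 = 2
n=2,m=4: even sum, c = 2+8 = 10
n=3,m=2: odd sum, c = 10-2 = 8
n=3,m=3: even sum, c = 8+9 = 17
n=3,m=4: odd sum, c = 17-4 = 13
n=3,m=5: even sum, c = 13+15 = 28

28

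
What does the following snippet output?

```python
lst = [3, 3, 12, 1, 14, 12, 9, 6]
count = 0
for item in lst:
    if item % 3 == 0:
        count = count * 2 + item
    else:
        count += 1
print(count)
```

item=3: %3==0, count = 0*2+3 = 3
item=3: %3==0, count = 3*2+3 = 9
item=12: %3==0, count = 9*2+12 = 30
item=1: not %3==0, count = 30+1 = 31
item=14: not %3==0, count = 31+1 = 32
item=12: %3==0, count = 32*2+12 = 76
item=9: %3==0, count = 76*2+9 = 161
item=6: %3==0, count = 161*2+6 = 328

328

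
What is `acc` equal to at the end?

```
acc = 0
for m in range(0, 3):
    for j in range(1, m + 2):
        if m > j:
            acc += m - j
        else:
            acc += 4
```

21

m=0,j=1: not 0>1, acc = 0+4 = 4
m=1,j=1: not 1>1, acc = 4+4 = 8
m=1,j=2: not 1>2, acc = 8+4 = 12
m=2,j=1: 2>1, acc = 12+1 = 13
m=2,j=2: not 2>2, acc = 13+4 = 17
m=2,j=3: not 2>3, acc = 17+4 = 21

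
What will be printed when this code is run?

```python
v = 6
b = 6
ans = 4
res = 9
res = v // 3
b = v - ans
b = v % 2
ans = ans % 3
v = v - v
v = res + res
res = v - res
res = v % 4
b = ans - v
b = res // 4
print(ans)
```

1

res = 6//3 = 2
b = 6-4 = 2
b = 6%2 = 0
ans = 4%3 = 1
v = 6-6 = 0
v = 2+2 = 4
res = 4-2 = 2
res = 4%4 = 0
b = 1-4 = -3
b = 0//4 = 0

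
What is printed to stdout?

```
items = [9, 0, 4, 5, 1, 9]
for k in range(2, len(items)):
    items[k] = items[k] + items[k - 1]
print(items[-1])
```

k=2: items[2] = 4+0 = 4 → [9, 0, 4, 5, 1, 9]
k=3: items[3] = 5+4 = 9 → [9, 0, 4, 9, 1, 9]
k=4: items[4] = 1+9 = 10 → [9, 0, 4, 9, 10, 9]
k=5: items[5] = 9+10 = 19 → [9, 0, 4, 9, 10, 19]

19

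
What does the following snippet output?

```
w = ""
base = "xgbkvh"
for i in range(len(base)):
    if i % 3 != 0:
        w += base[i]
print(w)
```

gbvh

i=0: skip
i=1: add 'g' → 'g'
i=2: add 'b' → 'gb'
i=3: skip
i=4: add 'v' → 'gbv'
i=5: add 'h' → 'gbvh'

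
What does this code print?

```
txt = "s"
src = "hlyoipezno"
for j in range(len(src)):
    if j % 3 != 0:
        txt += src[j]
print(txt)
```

j=0: skip
j=1: add 'l' → 'sl'
j=2: add 'y' → 'sly'
j=3: skip
j=4: add 'i' → 'slyi'
j=5: add 'p' → 'slyip'
j=6: skip
j=7: add 'z' → 'slyipz'
j=8: add 'n' → 'slyipzn'
j=9: skip

slyipzn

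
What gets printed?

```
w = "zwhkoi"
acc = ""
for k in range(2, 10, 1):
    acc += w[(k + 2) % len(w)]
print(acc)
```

oizwhkoi

k=2: add w[4]='o' → 'o'
k=3: add w[5]='i' → 'oi'
k=4: add w[0]='z' → 'oiz'
k=5: add w[1]='w' → 'oizw'
k=6: add w[2]='h' → 'oizwh'
k=7: add w[3]='k' → 'oizwhk'
k=8: add w[4]='o' → 'oizwhko'
k=9: add w[5]='i' → 'oizwhkoi'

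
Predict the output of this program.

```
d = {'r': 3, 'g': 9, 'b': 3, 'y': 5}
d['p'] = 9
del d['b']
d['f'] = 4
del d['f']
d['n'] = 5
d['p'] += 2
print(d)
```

d['p'] = 9 → {'r': 3, 'g': 9, 'b': 3, 'y': 5, 'p': 9}
del 'b' → {'r': 3, 'g': 9, 'y': 5, 'p': 9}
d['f'] = 4 → {'r': 3, 'g': 9, 'y': 5, 'p': 9, 'f': 4}
del 'f' → {'r': 3, 'g': 9, 'y': 5, 'p': 9}
d['n'] = 5 → {'r': 3, 'g': 9, 'y': 5, 'p': 9, 'n': 5}
d['p'] = 9+2 = 11 → {'r': 3, 'g': 9, 'y': 5, 'p': 11, 'n': 5}

{'r': 3, 'g': 9, 'y': 5, 'p': 11, 'n': 5}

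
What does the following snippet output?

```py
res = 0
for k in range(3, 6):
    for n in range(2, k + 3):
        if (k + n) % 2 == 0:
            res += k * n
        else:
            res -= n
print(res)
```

121

k=3,n=2: odd sum, res = 0-2 = -2
k=3,n=3: even sum, res = (-2)+9 = 7
k=3,n=4: odd sum, res = 7-4 = 3
k=3,n=5: even sum, res = 3+15 = 18
k=4,n=2: even sum, res = 18+8 = 26
k=4,n=3: odd sum, res = 26-3 = 23
k=4,n=4: even sum, res = 23+16 = 39
k=4,n=5: odd sum, res = 39-5 = 34
k=4,n=6: even sum, res = 34+24 = 58
k=5,n=2: odd sum, res = 58-2 = 56
k=5,n=3: even sum, res = 56+15 = 71
k=5,n=4: odd sum, res = 71-4 = 67
k=5,n=5: even sum, res = 67+25 = 92
k=5,n=6: odd sum, res = 92-6 = 86
k=5,n=7: even sum, res = 86+35 = 121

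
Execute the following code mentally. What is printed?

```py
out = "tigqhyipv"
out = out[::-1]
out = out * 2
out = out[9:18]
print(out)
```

vpiyhqgit

reverse → 'vpiyhqgit'
repeat ×2 → 'vpiyhqgitvpiyhqgit'
slice [9:18] → 'vpiyhqgit'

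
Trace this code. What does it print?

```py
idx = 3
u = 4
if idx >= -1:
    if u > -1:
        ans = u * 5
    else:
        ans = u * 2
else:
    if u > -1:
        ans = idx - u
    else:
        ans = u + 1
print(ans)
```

idx=3, u=4
idx >= -1 is True; u > -1 is True
→ ans = u * 5 = 20

20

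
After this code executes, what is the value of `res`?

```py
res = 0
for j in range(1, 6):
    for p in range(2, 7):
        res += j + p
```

175

j=1,p=2: res = 0+3 = 3
j=1,p=3: res = 3+4 = 7
j=1,p=4: res = 7+5 = 12
j=1,p=5: res = 12+6 = 18
j=1,p=6: res = 18+7 = 25
j=2,p=2: res = 25+4 = 29
j=2,p=3: res = 29+5 = 34
j=2,p=4: res = 34+6 = 40
j=2,p=5: res = 40+7 = 47
j=2,p=6: res = 47+8 = 55
j=3,p=2: res = 55+5 = 60
j=3,p=3: res = 60+6 = 66
j=3,p=4: res = 66+7 = 73
j=3,p=5: res = 73+8 = 81
j=3,p=6: res = 81+9 = 90
j=4,p=2: res = 90+6 = 96
j=4,p=3: res = 96+7 = 103
j=4,p=4: res = 103+8 = 111
j=4,p=5: res = 111+9 = 120
j=4,p=6: res = 120+10 = 130
j=5,p=2: res = 130+7 = 137
j=5,p=3: res = 137+8 = 145
j=5,p=4: res = 145+9 = 154
j=5,p=5: res = 154+10 = 164
j=5,p=6: res = 164+11 = 175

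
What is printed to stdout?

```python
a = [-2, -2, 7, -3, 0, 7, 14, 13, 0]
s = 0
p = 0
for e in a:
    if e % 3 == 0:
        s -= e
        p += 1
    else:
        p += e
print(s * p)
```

120

e=-2: not %3==0; p=-2
e=-2: not %3==0; p=-4
e=7: not %3==0; p=3
e=-3: %3==0, s = 0-(-3) = 3; p=4
e=0: %3==0, s = 3-0 = 3; p=5
e=7: not %3==0; p=12
e=14: not %3==0; p=26
e=13: not %3==0; p=39
e=0: %3==0, s = 3-0 = 3; p=40
s*p = 3*40 = 120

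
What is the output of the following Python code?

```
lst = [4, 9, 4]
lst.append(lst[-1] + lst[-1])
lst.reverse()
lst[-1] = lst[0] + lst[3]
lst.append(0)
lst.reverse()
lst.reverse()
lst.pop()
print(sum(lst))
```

append lst[-1]+lst[-1] = 4+4 = 8 → [4, 9, 4, 8]
reverse → [8, 4, 9, 4]
lst[-1] = lst[0]+lst[3] = 8+4 = 12 → [8, 4, 9, 12]
append 0 → [8, 4, 9, 12, 0]
reverse → [0, 12, 9, 4, 8]
reverse → [8, 4, 9, 12, 0]
pop() removes 0 → [8, 4, 9, 12]
sum = 33

33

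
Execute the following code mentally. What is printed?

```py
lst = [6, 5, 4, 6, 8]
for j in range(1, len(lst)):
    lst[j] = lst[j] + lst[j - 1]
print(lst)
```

[6, 11, 15, 21, 29]

j=1: lst[1] = 5+6 = 11 → [6, 11, 4, 6, 8]
j=2: lst[2] = 4+11 = 15 → [6, 11, 15, 6, 8]
j=3: lst[3] = 6+15 = 21 → [6, 11, 15, 21, 8]
j=4: lst[4] = 8+21 = 29 → [6, 11, 15, 21, 29]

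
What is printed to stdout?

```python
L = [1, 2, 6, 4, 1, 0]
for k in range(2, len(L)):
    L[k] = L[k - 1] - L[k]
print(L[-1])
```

-9

k=2: L[2] = 2-6 = -4 → [1, 2, -4, 4, 1, 0]
k=3: L[3] = (-4)-4 = -8 → [1, 2, -4, -8, 1, 0]
k=4: L[4] = (-8)-1 = -9 → [1, 2, -4, -8, -9, 0]
k=5: L[5] = (-9)-0 = -9 → [1, 2, -4, -8, -9, -9]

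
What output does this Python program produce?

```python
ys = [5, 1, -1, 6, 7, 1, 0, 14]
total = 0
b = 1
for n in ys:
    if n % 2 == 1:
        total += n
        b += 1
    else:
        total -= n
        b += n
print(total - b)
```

-33

n=5: odd, total = 0+5 = 5; b=2
n=1: odd, total = 5+1 = 6; b=3
n=-1: odd, total = 6+(-1) = 5; b=4
n=6: not odd, total = 5-6 = -1; b=10
n=7: odd, total = (-1)+7 = 6; b=11
n=1: odd, total = 6+1 = 7; b=12
n=0: not odd, total = 7-0 = 7; b=12
n=14: not odd, total = 7-14 = -7; b=26
total-b = (-7)-26 = -33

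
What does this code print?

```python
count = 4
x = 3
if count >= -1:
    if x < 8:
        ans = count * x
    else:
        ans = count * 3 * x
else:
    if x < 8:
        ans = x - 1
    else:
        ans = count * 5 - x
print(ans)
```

count=4, x=3
count >= -1 is True; x < 8 is True
→ ans = count * x = 12

12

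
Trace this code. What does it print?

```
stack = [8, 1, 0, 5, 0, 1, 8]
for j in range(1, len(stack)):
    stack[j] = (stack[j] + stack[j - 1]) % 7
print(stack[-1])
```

j=1: stack[1] = (1+8)%7 = 2 → [8, 2, 0, 5, 0, 1, 8]
j=2: stack[2] = (0+2)%7 = 2 → [8, 2, 2, 5, 0, 1, 8]
j=3: stack[3] = (5+2)%7 = 0 → [8, 2, 2, 0, 0, 1, 8]
j=4: stack[4] = (0+0)%7 = 0 → [8, 2, 2, 0, 0, 1, 8]
j=5: stack[5] = (1+0)%7 = 1 → [8, 2, 2, 0, 0, 1, 8]
j=6: stack[6] = (8+1)%7 = 2 → [8, 2, 2, 0, 0, 1, 2]

2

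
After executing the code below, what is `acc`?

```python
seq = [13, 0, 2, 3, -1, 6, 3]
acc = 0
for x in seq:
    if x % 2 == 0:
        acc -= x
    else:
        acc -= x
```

-26

x=13: not even, acc = 0-13 = -13
x=0: even, acc = (-13)-0 = -13
x=2: even, acc = (-13)-2 = -15
x=3: not even, acc = (-15)-3 = -18
x=-1: not even, acc = (-18)-(-1) = -17
x=6: even, acc = (-17)-6 = -23
x=3: not even, acc = (-23)-3 = -26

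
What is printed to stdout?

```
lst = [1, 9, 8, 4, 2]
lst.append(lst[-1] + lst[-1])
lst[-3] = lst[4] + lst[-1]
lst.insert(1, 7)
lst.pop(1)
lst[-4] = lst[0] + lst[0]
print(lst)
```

[1, 9, 2, 6, 2, 4]

append lst[-1]+lst[-1] = 2+2 = 4 → [1, 9, 8, 4, 2, 4]
lst[-3] = lst[4]+lst[-1] = 2+4 = 6 → [1, 9, 8, 6, 2, 4]
insert 7 at 1 → [1, 7, 9, 8, 6, 2, 4]
pop(1) removes 7 → [1, 9, 8, 6, 2, 4]
lst[-4] = lst[0]+lst[0] = 1+1 = 2 → [1, 9, 2, 6, 2, 4]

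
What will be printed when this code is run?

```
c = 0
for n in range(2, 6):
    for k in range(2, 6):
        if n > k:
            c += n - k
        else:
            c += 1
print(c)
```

20

n=2,k=2: not 2>2, c = 0+1 = 1
n=2,k=3: not 2>3, c = 1+1 = 2
n=2,k=4: not 2>4, c = 2+1 = 3
n=2,k=5: not 2>5, c = 3+1 = 4
n=3,k=2: 3>2, c = 4+1 = 5
n=3,k=3: not 3>3, c = 5+1 = 6
n=3,k=4: not 3>4, c = 6+1 = 7
n=3,k=5: not 3>5, c = 7+1 = 8
n=4,k=2: 4>2, c = 8+2 = 10
n=4,k=3: 4>3, c = 10+1 = 11
n=4,k=4: not 4>4, c = 11+1 = 12
n=4,k=5: not 4>5, c = 12+1 = 13
n=5,k=2: 5>2, c = 13+3 = 16
n=5,k=3: 5>3, c = 16+2 = 18
n=5,k=4: 5>4, c = 18+1 = 19
n=5,k=5: not 5>5, c = 19+1 = 20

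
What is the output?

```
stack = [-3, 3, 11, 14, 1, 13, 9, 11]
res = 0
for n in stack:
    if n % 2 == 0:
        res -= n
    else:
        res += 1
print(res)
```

-7

n=-3: not even, res = 0+1 = 1
n=3: not even, res = 1+1 = 2
n=11: not even, res = 2+1 = 3
n=14: even, res = 3-14 = -11
n=1: not even, res = (-11)+1 = -10
n=13: not even, res = (-10)+1 = -9
n=9: not even, res = (-9)+1 = -8
n=11: not even, res = (-8)+1 = -7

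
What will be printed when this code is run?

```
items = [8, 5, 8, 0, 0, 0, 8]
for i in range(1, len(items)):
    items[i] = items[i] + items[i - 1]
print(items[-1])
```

29

i=1: items[1] = 5+8 = 13 → [8, 13, 8, 0, 0, 0, 8]
i=2: items[2] = 8+13 = 21 → [8, 13, 21, 0, 0, 0, 8]
i=3: items[3] = 0+21 = 21 → [8, 13, 21, 21, 0, 0, 8]
i=4: items[4] = 0+21 = 21 → [8, 13, 21, 21, 21, 0, 8]
i=5: items[5] = 0+21 = 21 → [8, 13, 21, 21, 21, 21, 8]
i=6: items[6] = 8+21 = 29 → [8, 13, 21, 21, 21, 21, 29]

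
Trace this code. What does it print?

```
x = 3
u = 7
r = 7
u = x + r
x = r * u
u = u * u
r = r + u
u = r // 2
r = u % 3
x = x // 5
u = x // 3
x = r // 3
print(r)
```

u = 3+7 = 10
x = 7*10 = 70
u = 10*10 = 100
r = 7+100 = 107
u = 107//2 = 53
r = 53%3 = 2
x = 70//5 = 14
u = 14//3 = 4
x = 2//3 = 0

2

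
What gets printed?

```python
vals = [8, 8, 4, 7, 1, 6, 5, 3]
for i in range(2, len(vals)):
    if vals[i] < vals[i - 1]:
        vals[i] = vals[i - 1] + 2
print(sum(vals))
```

i=2: 4<8, vals[2] = 8+2 = 10 → [8, 8, 10, 7, 1, 6, 5, 3]
i=3: 7<10, vals[3] = 10+2 = 12 → [8, 8, 10, 12, 1, 6, 5, 3]
i=4: 1<12, vals[4] = 12+2 = 14 → [8, 8, 10, 12, 14, 6, 5, 3]
i=5: 6<14, vals[5] = 14+2 = 16 → [8, 8, 10, 12, 14, 16, 5, 3]
i=6: 5<16, vals[6] = 16+2 = 18 → [8, 8, 10, 12, 14, 16, 18, 3]
i=7: 3<18, vals[7] = 18+2 = 20 → [8, 8, 10, 12, 14, 16, 18, 20]
sum = 106

106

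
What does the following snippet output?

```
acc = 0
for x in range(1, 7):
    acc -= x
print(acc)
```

x=1: acc = 0-1 = -1
x=2: acc = (-1)-2 = -3
x=3: acc = (-3)-3 = -6
x=4: acc = (-6)-4 = -10
x=5: acc = (-10)-5 = -15
x=6: acc = (-15)-6 = -21

-21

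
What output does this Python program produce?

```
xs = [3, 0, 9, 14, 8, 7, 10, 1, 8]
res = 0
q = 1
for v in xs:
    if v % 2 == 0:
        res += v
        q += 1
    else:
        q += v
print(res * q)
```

1040

v=3: not even; q=4
v=0: even, res = 0+0 = 0; q=5
v=9: not even; q=14
v=14: even, res = 0+14 = 14; q=15
v=8: even, res = 14+8 = 22; q=16
v=7: not even; q=23
v=10: even, res = 22+10 = 32; q=24
v=1: not even; q=25
v=8: even, res = 32+8 = 40; q=26
res*q = 40*26 = 1040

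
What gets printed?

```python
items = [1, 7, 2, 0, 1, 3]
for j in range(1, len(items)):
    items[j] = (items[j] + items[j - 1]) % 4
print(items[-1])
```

j=1: items[1] = (7+1)%4 = 0 → [1, 0, 2, 0, 1, 3]
j=2: items[2] = (2+0)%4 = 2 → [1, 0, 2, 0, 1, 3]
j=3: items[3] = (0+2)%4 = 2 → [1, 0, 2, 2, 1, 3]
j=4: items[4] = (1+2)%4 = 3 → [1, 0, 2, 2, 3, 3]
j=5: items[5] = (3+3)%4 = 2 → [1, 0, 2, 2, 3, 2]

2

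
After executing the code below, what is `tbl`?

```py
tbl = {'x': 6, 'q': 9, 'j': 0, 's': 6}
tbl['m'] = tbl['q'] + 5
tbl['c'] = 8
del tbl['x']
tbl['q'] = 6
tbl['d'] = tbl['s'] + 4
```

tbl['m'] = tbl['q']+5 = 14 → {'x': 6, 'q': 9, 'j': 0, 's': 6, 'm': 14}
tbl['c'] = 8 → {'x': 6, 'q': 9, 'j': 0, 's': 6, 'm': 14, 'c': 8}
del 'x' → {'q': 9, 'j': 0, 's': 6, 'm': 14, 'c': 8}
tbl['q'] = 6 → {'q': 6, 'j': 0, 's': 6, 'm': 14, 'c': 8}
tbl['d'] = tbl['s']+4 = 10 → {'q': 6, 'j': 0, 's': 6, 'm': 14, 'c': 8, 'd': 10}

{'q': 6, 'j': 0, 's': 6, 'm': 14, 'c': 8, 'd': 10}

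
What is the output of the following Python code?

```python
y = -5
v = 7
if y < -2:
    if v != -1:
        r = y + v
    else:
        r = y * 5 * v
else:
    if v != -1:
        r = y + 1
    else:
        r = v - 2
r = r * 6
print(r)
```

y=-5, v=7
y < -2 is True; v != -1 is True
→ r = y + v = 2
r = 2*6 = 12

12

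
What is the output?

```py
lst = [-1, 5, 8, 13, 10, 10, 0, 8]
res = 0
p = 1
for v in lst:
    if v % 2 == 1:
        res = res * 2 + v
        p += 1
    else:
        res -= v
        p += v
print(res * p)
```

v=-1: odd, res = 0*2+(-1) = -1; p=2
v=5: odd, res = (-1)*2+5 = 3; p=3
v=8: not odd, res = 3-8 = -5; p=11
v=13: odd, res = (-5)*2+13 = 3; p=12
v=10: not odd, res = 3-10 = -7; p=22
v=10: not odd, res = (-7)-10 = -17; p=32
v=0: not odd, res = (-17)-0 = -17; p=32
v=8: not odd, res = (-17)-8 = -25; p=40
res*p = (-25)*40 = -1000

-1000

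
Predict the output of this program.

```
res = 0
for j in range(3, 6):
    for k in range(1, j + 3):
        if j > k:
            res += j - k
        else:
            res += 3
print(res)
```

j=3,k=1: 3>1, res = 0+2 = 2
j=3,k=2: 3>2, res = 2+1 = 3
j=3,k=3: not 3>3, res = 3+3 = 6
j=3,k=4: not 3>4, res = 6+3 = 9
j=3,k=5: not 3>5, res = 9+3 = 12
j=4,k=1: 4>1, res = 12+3 = 15
j=4,k=2: 4>2, res = 15+2 = 17
j=4,k=3: 4>3, res = 17+1 = 18
j=4,k=4: not 4>4, res = 18+3 = 21
j=4,k=5: not 4>5, res = 21+3 = 24
j=4,k=6: not 4>6, res = 24+3 = 27
j=5,k=1: 5>1, res = 27+4 = 31
j=5,k=2: 5>2, res = 31+3 = 34
j=5,k=3: 5>3, res = 34+2 = 36
j=5,k=4: 5>4, res = 36+1 = 37
j=5,k=5: not 5>5, res = 37+3 = 40
j=5,k=6: not 5>6, res = 40+3 = 43
j=5,k=7: not 5>7, res = 43+3 = 46

46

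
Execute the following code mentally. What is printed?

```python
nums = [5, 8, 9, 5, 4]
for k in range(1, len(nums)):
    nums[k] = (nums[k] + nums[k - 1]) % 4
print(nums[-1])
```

3

k=1: nums[1] = (8+5)%4 = 1 → [5, 1, 9, 5, 4]
k=2: nums[2] = (9+1)%4 = 2 → [5, 1, 2, 5, 4]
k=3: nums[3] = (5+2)%4 = 3 → [5, 1, 2, 3, 4]
k=4: nums[4] = (4+3)%4 = 3 → [5, 1, 2, 3, 3]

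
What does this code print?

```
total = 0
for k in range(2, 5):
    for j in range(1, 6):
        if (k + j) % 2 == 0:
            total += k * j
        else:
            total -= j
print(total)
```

k=2,j=1: odd sum, total = 0-1 = -1
k=2,j=2: even sum, total = (-1)+4 = 3
k=2,j=3: odd sum, total = 3-3 = 0
k=2,j=4: even sum, total = 0+8 = 8
k=2,j=5: odd sum, total = 8-5 = 3
k=3,j=1: even sum, total = 3+3 = 6
k=3,j=2: odd sum, total = 6-2 = 4
k=3,j=3: even sum, total = 4+9 = 13
k=3,j=4: odd sum, total = 13-4 = 9
k=3,j=5: even sum, total = 9+15 = 24
k=4,j=1: odd sum, total = 24-1 = 23
k=4,j=2: even sum, total = 23+8 = 31
k=4,j=3: odd sum, total = 31-3 = 28
k=4,j=4: even sum, total = 28+16 = 44
k=4,j=5: odd sum, total = 44-5 = 39

39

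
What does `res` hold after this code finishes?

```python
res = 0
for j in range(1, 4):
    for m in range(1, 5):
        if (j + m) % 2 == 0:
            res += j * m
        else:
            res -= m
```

j=1,m=1: even sum, res = 0+1 = 1
j=1,m=2: odd sum, res = 1-2 = -1
j=1,m=3: even sum, res = (-1)+3 = 2
j=1,m=4: odd sum, res = 2-4 = -2
j=2,m=1: odd sum, res = (-2)-1 = -3
j=2,m=2: even sum, res = (-3)+4 = 1
j=2,m=3: odd sum, res = 1-3 = -2
j=2,m=4: even sum, res = (-2)+8 = 6
j=3,m=1: even sum, res = 6+3 = 9
j=3,m=2: odd sum, res = 9-2 = 7
j=3,m=3: even sum, res = 7+9 = 16
j=3,m=4: odd sum, res = 16-4 = 12

12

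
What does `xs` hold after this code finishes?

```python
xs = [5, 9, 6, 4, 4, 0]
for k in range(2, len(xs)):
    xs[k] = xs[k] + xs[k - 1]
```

[5, 9, 15, 19, 23, 23]

k=2: xs[2] = 6+9 = 15 → [5, 9, 15, 4, 4, 0]
k=3: xs[3] = 4+15 = 19 → [5, 9, 15, 19, 4, 0]
k=4: xs[4] = 4+19 = 23 → [5, 9, 15, 19, 23, 0]
k=5: xs[5] = 0+23 = 23 → [5, 9, 15, 19, 23, 23]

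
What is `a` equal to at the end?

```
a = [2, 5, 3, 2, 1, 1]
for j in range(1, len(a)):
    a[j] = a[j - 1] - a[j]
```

j=1: a[1] = 2-5 = -3 → [2, -3, 3, 2, 1, 1]
j=2: a[2] = (-3)-3 = -6 → [2, -3, -6, 2, 1, 1]
j=3: a[3] = (-6)-2 = -8 → [2, -3, -6, -8, 1, 1]
j=4: a[4] = (-8)-1 = -9 → [2, -3, -6, -8, -9, 1]
j=5: a[5] = (-9)-1 = -10 → [2, -3, -6, -8, -9, -10]

[2, -3, -6, -8, -9, -10]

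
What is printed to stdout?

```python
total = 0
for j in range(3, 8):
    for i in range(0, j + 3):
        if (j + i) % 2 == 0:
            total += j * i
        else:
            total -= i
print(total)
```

387

j=3,i=0: odd sum, total = 0-0 = 0
j=3,i=1: even sum, total = 0+3 = 3
j=3,i=2: odd sum, total = 3-2 = 1
j=3,i=3: even sum, total = 1+9 = 10
j=3,i=4: odd sum, total = 10-4 = 6
j=3,i=5: even sum, total = 6+15 = 21
j=4,i=0: even sum, total = 21+0 = 21
j=4,i=1: odd sum, total = 21-1 = 20
j=4,i=2: even sum, total = 20+8 = 28
j=4,i=3: odd sum, total = 28-3 = 25
j=4,i=4: even sum, total = 25+16 = 41
j=4,i=5: odd sum, total = 41-5 = 36
j=4,i=6: even sum, total = 36+24 = 60
j=5,i=0: odd sum, total = 60-0 = 60
j=5,i=1: even sum, total = 60+5 = 65
j=5,i=2: odd sum, total = 65-2 = 63
j=5,i=3: even sum, total = 63+15 = 78
j=5,i=4: odd sum, total = 78-4 = 74
j=5,i=5: even sum, total = 74+25 = 99
j=5,i=6: odd sum, total = 99-6 = 93
j=5,i=7: even sum, total = 93+35 = 128
j=6,i=0: even sum, total = 128+0 = 128
j=6,i=1: odd sum, total = 128-1 = 127
j=6,i=2: even sum, total = 127+12 = 139
j=6,i=3: odd sum, total = 139-3 = 136
j=6,i=4: even sum, total = 136+24 = 160
j=6,i=5: odd sum, total = 160-5 = 155
j=6,i=6: even sum, total = 155+36 = 191
j=6,i=7: odd sum, total = 191-7 = 184
j=6,i=8: even sum, total = 184+48 = 232
j=7,i=0: odd sum, total = 232-0 = 232
j=7,i=1: even sum, total = 232+7 = 239
j=7,i=2: odd sum, total = 239-2 = 237
j=7,i=3: even sum, total = 237+21 = 258
j=7,i=4: odd sum, total = 258-4 = 254
j=7,i=5: even sum, total = 254+35 = 289
j=7,i=6: odd sum, total = 289-6 = 283
j=7,i=7: even sum, total = 283+49 = 332
j=7,i=8: odd sum, total = 332-8 = 324
j=7,i=9: even sum, total = 324+63 = 387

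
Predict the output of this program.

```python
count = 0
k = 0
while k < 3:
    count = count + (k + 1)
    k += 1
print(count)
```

6

k=0: count = 0+1 = 1
k=1: count = 1+2 = 3
k=2: count = 3+3 = 6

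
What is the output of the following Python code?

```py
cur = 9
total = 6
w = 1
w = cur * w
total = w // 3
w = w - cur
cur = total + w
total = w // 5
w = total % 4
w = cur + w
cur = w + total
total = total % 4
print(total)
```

0

w = 9*1 = 9
total = 9//3 = 3
w = 9-9 = 0
cur = 3+0 = 3
total = 0//5 = 0
w = 0%4 = 0
w = 3+0 = 3
cur = 3+0 = 3
total = 0%4 = 0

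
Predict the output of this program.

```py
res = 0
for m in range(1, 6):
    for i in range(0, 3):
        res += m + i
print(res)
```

60

m=1,i=0: res = 0+1 = 1
m=1,i=1: res = 1+2 = 3
m=1,i=2: res = 3+3 = 6
m=2,i=0: res = 6+2 = 8
m=2,i=1: res = 8+3 = 11
m=2,i=2: res = 11+4 = 15
m=3,i=0: res = 15+3 = 18
m=3,i=1: res = 18+4 = 22
m=3,i=2: res = 22+5 = 27
m=4,i=0: res = 27+4 = 31
m=4,i=1: res = 31+5 = 36
m=4,i=2: res = 36+6 = 42
m=5,i=0: res = 42+5 = 47
m=5,i=1: res = 47+6 = 53
m=5,i=2: res = 53+7 = 60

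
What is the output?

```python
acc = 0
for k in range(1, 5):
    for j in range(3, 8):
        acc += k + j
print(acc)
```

k=1,j=3: acc = 0+4 = 4
k=1,j=4: acc = 4+5 = 9
k=1,j=5: acc = 9+6 = 15
k=1,j=6: acc = 15+7 = 22
k=1,j=7: acc = 22+8 = 30
k=2,j=3: acc = 30+5 = 35
k=2,j=4: acc = 35+6 = 41
k=2,j=5: acc = 41+7 = 48
k=2,j=6: acc = 48+8 = 56
k=2,j=7: acc = 56+9 = 65
k=3,j=3: acc = 65+6 = 71
k=3,j=4: acc = 71+7 = 78
k=3,j=5: acc = 78+8 = 86
k=3,j=6: acc = 86+9 = 95
k=3,j=7: acc = 95+10 = 105
k=4,j=3: acc = 105+7 = 112
k=4,j=4: acc = 112+8 = 120
k=4,j=5: acc = 120+9 = 129
k=4,j=6: acc = 129+10 = 139
k=4,j=7: acc = 139+11 = 150

150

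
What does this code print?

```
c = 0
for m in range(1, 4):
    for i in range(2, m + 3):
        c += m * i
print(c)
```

m=1,i=2: c = 0+2 = 2
m=1,i=3: c = 2+3 = 5
m=2,i=2: c = 5+4 = 9
m=2,i=3: c = 9+6 = 15
m=2,i=4: c = 15+8 = 23
m=3,i=2: c = 23+6 = 29
m=3,i=3: c = 29+9 = 38
m=3,i=4: c = 38+12 = 50
m=3,i=5: c = 50+15 = 65

65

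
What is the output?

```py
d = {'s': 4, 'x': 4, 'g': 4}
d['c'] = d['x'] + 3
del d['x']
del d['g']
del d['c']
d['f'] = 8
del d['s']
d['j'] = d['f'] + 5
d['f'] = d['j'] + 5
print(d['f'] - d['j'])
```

5

d['c'] = d['x']+3 = 7 → {'s': 4, 'x': 4, 'g': 4, 'c': 7}
del 'x' → {'s': 4, 'g': 4, 'c': 7}
del 'g' → {'s': 4, 'c': 7}
del 'c' → {'s': 4}
d['f'] = 8 → {'s': 4, 'f': 8}
del 's' → {'f': 8}
d['j'] = d['f']+5 = 13 → {'f': 8, 'j': 13}
d['f'] = d['j']+5 = 18 → {'f': 18, 'j': 13}
d['f']-d['j'] = 18-13 = 5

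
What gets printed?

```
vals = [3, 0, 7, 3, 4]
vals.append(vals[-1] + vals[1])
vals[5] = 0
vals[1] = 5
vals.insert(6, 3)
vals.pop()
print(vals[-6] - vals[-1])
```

append vals[-1]+vals[1] = 4+0 = 4 → [3, 0, 7, 3, 4, 4]
vals[5] = 0 → [3, 0, 7, 3, 4, 0]
vals[1] = 5 → [3, 5, 7, 3, 4, 0]
insert 3 at 6 → [3, 5, 7, 3, 4, 0, 3]
pop() removes 3 → [3, 5, 7, 3, 4, 0]
vals[-6]-vals[-1] = 3-0 = 3

3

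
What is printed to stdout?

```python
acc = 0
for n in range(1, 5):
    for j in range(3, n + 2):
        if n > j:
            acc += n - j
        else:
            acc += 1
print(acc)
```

n=2,j=3: not 2>3, acc = 0+1 = 1
n=3,j=3: not 3>3, acc = 1+1 = 2
n=3,j=4: not 3>4, acc = 2+1 = 3
n=4,j=3: 4>3, acc = 3+1 = 4
n=4,j=4: not 4>4, acc = 4+1 = 5
n=4,j=5: not 4>5, acc = 5+1 = 6

6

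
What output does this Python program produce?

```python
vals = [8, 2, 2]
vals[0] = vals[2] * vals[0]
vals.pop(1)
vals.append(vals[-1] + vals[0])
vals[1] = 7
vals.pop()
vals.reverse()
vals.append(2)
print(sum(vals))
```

25

vals[0] = vals[2]*vals[0] = 2*8 = 16 → [16, 2, 2]
pop(1) removes 2 → [16, 2]
append vals[-1]+vals[0] = 2+16 = 18 → [16, 2, 18]
vals[1] = 7 → [16, 7, 18]
pop() removes 18 → [16, 7]
reverse → [7, 16]
append 2 → [7, 16, 2]
sum = 25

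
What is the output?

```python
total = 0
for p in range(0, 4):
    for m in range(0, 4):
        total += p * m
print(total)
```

36

p=0,m=0: total = 0+0 = 0
p=0,m=1: total = 0+0 = 0
p=0,m=2: total = 0+0 = 0
p=0,m=3: total = 0+0 = 0
p=1,m=0: total = 0+0 = 0
p=1,m=1: total = 0+1 = 1
p=1,m=2: total = 1+2 = 3
p=1,m=3: total = 3+3 = 6
p=2,m=0: total = 6+0 = 6
p=2,m=1: total = 6+2 = 8
p=2,m=2: total = 8+4 = 12
p=2,m=3: total = 12+6 = 18
p=3,m=0: total = 18+0 = 18
p=3,m=1: total = 18+3 = 21
p=3,m=2: total = 21+6 = 27
p=3,m=3: total = 27+9 = 36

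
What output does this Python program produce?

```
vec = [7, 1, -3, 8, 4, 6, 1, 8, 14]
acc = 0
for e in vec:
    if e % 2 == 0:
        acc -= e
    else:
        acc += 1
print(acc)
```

-36

e=7: not even, acc = 0+1 = 1
e=1: not even, acc = 1+1 = 2
e=-3: not even, acc = 2+1 = 3
e=8: even, acc = 3-8 = -5
e=4: even, acc = (-5)-4 = -9
e=6: even, acc = (-9)-6 = -15
e=1: not even, acc = (-15)+1 = -14
e=8: even, acc = (-14)-8 = -22
e=14: even, acc = (-22)-14 = -36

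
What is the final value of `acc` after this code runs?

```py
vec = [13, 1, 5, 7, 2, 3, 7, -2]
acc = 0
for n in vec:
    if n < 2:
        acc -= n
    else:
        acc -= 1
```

-5

n=13: not <2, acc = 0-1 = -1
n=1: <2, acc = (-1)-1 = -2
n=5: not <2, acc = (-2)-1 = -3
n=7: not <2, acc = (-3)-1 = -4
n=2: not <2, acc = (-4)-1 = -5
n=3: not <2, acc = (-5)-1 = -6
n=7: not <2, acc = (-6)-1 = -7
n=-2: <2, acc = (-7)-(-2) = -5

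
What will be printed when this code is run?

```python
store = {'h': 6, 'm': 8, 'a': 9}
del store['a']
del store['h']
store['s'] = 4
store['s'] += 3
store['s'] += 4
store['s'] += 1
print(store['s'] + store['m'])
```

20

del 'a' → {'h': 6, 'm': 8}
del 'h' → {'m': 8}
store['s'] = 4 → {'m': 8, 's': 4}
store['s'] = 4+3 = 7 → {'m': 8, 's': 7}
store['s'] = 7+4 = 11 → {'m': 8, 's': 11}
store['s'] = 11+1 = 12 → {'m': 8, 's': 12}
store['s']+store['m'] = 12+8 = 20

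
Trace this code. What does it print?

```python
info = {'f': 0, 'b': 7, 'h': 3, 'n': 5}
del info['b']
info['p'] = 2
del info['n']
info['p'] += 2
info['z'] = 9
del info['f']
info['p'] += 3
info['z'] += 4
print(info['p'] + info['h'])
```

10

del 'b' → {'f': 0, 'h': 3, 'n': 5}
info['p'] = 2 → {'f': 0, 'h': 3, 'n': 5, 'p': 2}
del 'n' → {'f': 0, 'h': 3, 'p': 2}
info['p'] = 2+2 = 4 → {'f': 0, 'h': 3, 'p': 4}
info['z'] = 9 → {'f': 0, 'h': 3, 'p': 4, 'z': 9}
del 'f' → {'h': 3, 'p': 4, 'z': 9}
info['p'] = 4+3 = 7 → {'h': 3, 'p': 7, 'z': 9}
info['z'] = 9+4 = 13 → {'h': 3, 'p': 7, 'z': 13}
info['p']+info['h'] = 7+3 = 10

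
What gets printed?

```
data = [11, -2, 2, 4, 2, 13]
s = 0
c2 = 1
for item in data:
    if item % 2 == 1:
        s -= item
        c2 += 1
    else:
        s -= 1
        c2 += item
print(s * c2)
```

-252

item=11: odd, s = 0-11 = -11; c2=2
item=-2: not odd, s = (-11)-1 = -12; c2=0
item=2: not odd, s = (-12)-1 = -13; c2=2
item=4: not odd, s = (-13)-1 = -14; c2=6
item=2: not odd, s = (-14)-1 = -15; c2=8
item=13: odd, s = (-15)-13 = -28; c2=9
s*c2 = (-28)*9 = -252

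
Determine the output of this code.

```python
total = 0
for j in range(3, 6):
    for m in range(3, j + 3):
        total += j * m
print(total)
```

233

j=3,m=3: total = 0+9 = 9
j=3,m=4: total = 9+12 = 21
j=3,m=5: total = 21+15 = 36
j=4,m=3: total = 36+12 = 48
j=4,m=4: total = 48+16 = 64
j=4,m=5: total = 64+20 = 84
j=4,m=6: total = 84+24 = 108
j=5,m=3: total = 108+15 = 123
j=5,m=4: total = 123+20 = 143
j=5,m=5: total = 143+25 = 168
j=5,m=6: total = 168+30 = 198
j=5,m=7: total = 198+35 = 233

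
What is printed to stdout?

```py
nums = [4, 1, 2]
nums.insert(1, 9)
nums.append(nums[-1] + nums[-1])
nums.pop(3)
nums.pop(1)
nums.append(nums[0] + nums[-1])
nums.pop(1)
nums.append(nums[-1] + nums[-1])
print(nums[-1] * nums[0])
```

insert 9 at 1 → [4, 9, 1, 2]
append nums[-1]+nums[-1] = 2+2 = 4 → [4, 9, 1, 2, 4]
pop(3) removes 2 → [4, 9, 1, 4]
pop(1) removes 9 → [4, 1, 4]
append nums[0]+nums[-1] = 4+4 = 8 → [4, 1, 4, 8]
pop(1) removes 1 → [4, 4, 8]
append nums[-1]+nums[-1] = 8+8 = 16 → [4, 4, 8, 16]
nums[-1]*nums[0] = 16*4 = 64

64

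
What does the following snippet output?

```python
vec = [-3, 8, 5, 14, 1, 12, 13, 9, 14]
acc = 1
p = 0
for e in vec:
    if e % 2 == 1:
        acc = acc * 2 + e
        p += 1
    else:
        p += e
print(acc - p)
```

10

e=-3: odd, acc = 1*2+(-3) = -1; p=1
e=8: not odd; p=9
e=5: odd, acc = (-1)*2+5 = 3; p=10
e=14: not odd; p=24
e=1: odd, acc = 3*2+1 = 7; p=25
e=12: not odd; p=37
e=13: odd, acc = 7*2+13 = 27; p=38
e=9: odd, acc = 27*2+9 = 63; p=39
e=14: not odd; p=53
acc-p = 63-53 = 10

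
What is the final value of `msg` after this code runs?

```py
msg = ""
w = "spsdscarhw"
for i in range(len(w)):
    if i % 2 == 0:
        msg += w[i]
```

'sssah'

i=0: add 's' → 's'
i=1: skip
i=2: add 's' → 'ss'
i=3: skip
i=4: add 's' → 'sss'
i=5: skip
i=6: add 'a' → 'sssa'
i=7: skip
i=8: add 'h' → 'sssah'
i=9: skip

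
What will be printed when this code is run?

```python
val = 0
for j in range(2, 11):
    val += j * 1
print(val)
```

54

j=2: val = 0+2*1 = 2
j=3: val = 2+3*1 = 5
j=4: val = 5+4*1 = 9
j=5: val = 9+5*1 = 14
j=6: val = 14+6*1 = 20
j=7: val = 20+7*1 = 27
j=8: val = 27+8*1 = 35
j=9: val = 35+9*1 = 44
j=10: val = 44+10*1 = 54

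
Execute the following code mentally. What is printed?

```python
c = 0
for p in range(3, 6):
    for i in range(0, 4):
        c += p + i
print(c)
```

66

p=3,i=0: c = 0+3 = 3
p=3,i=1: c = 3+4 = 7
p=3,i=2: c = 7+5 = 12
p=3,i=3: c = 12+6 = 18
p=4,i=0: c = 18+4 = 22
p=4,i=1: c = 22+5 = 27
p=4,i=2: c = 27+6 = 33
p=4,i=3: c = 33+7 = 40
p=5,i=0: c = 40+5 = 45
p=5,i=1: c = 45+6 = 51
p=5,i=2: c = 51+7 = 58
p=5,i=3: c = 58+8 = 66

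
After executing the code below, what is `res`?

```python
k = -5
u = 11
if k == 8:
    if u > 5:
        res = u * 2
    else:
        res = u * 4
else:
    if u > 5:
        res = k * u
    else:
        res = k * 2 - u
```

-55

k=-5, u=11
k == 8 is False; u > 5 is True
→ res = k * u = -55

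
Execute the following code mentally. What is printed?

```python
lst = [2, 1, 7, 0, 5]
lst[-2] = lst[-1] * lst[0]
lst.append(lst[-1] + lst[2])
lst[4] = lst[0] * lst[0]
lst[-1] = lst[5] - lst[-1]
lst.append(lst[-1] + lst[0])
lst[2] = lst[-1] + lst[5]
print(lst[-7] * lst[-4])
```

lst[-2] = lst[-1]*lst[0] = 5*2 = 10 → [2, 1, 7, 10, 5]
append lst[-1]+lst[2] = 5+7 = 12 → [2, 1, 7, 10, 5, 12]
lst[4] = lst[0]*lst[0] = 2*2 = 4 → [2, 1, 7, 10, 4, 12]
lst[-1] = lst[5]-lst[-1] = 12-12 = 0 → [2, 1, 7, 10, 4, 0]
append lst[-1]+lst[0] = 0+2 = 2 → [2, 1, 7, 10, 4, 0, 2]
lst[2] = lst[-1]+lst[5] = 2+0 = 2 → [2, 1, 2, 10, 4, 0, 2]
lst[-7]*lst[-4] = 2*10 = 20

20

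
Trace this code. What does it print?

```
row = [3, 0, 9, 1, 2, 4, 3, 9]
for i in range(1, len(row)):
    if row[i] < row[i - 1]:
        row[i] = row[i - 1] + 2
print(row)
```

i=1: 0<3, row[1] = 3+2 = 5 → [3, 5, 9, 1, 2, 4, 3, 9]
i=2: 9>=5, unchanged → [3, 5, 9, 1, 2, 4, 3, 9]
i=3: 1<9, row[3] = 9+2 = 11 → [3, 5, 9, 11, 2, 4, 3, 9]
i=4: 2<11, row[4] = 11+2 = 13 → [3, 5, 9, 11, 13, 4, 3, 9]
i=5: 4<13, row[5] = 13+2 = 15 → [3, 5, 9, 11, 13, 15, 3, 9]
i=6: 3<15, row[6] = 15+2 = 17 → [3, 5, 9, 11, 13, 15, 17, 9]
i=7: 9<17, row[7] = 17+2 = 19 → [3, 5, 9, 11, 13, 15, 17, 19]

[3, 5, 9, 11, 13, 15, 17, 19]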